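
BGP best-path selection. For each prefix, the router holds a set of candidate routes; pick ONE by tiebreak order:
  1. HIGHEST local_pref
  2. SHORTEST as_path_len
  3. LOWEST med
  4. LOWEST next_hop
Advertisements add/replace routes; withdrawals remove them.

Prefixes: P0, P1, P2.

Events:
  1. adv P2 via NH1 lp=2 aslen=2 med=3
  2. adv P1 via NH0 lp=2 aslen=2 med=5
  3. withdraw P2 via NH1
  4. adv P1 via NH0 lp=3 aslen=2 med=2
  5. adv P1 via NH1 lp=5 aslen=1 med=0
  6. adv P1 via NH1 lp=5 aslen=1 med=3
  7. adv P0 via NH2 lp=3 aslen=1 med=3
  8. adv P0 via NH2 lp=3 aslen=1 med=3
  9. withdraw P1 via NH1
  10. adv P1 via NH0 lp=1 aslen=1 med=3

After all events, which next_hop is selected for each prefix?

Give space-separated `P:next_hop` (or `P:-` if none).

Op 1: best P0=- P1=- P2=NH1
Op 2: best P0=- P1=NH0 P2=NH1
Op 3: best P0=- P1=NH0 P2=-
Op 4: best P0=- P1=NH0 P2=-
Op 5: best P0=- P1=NH1 P2=-
Op 6: best P0=- P1=NH1 P2=-
Op 7: best P0=NH2 P1=NH1 P2=-
Op 8: best P0=NH2 P1=NH1 P2=-
Op 9: best P0=NH2 P1=NH0 P2=-
Op 10: best P0=NH2 P1=NH0 P2=-

Answer: P0:NH2 P1:NH0 P2:-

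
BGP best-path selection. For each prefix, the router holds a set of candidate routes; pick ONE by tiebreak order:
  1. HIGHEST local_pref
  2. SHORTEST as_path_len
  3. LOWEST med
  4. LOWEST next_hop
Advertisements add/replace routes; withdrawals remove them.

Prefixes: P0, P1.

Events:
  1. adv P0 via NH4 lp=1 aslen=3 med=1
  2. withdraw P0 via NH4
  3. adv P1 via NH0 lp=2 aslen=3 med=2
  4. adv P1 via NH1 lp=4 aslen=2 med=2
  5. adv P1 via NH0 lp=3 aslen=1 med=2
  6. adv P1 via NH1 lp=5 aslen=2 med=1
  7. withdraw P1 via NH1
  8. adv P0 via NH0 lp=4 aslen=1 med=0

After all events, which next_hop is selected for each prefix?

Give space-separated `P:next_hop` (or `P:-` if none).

Answer: P0:NH0 P1:NH0

Derivation:
Op 1: best P0=NH4 P1=-
Op 2: best P0=- P1=-
Op 3: best P0=- P1=NH0
Op 4: best P0=- P1=NH1
Op 5: best P0=- P1=NH1
Op 6: best P0=- P1=NH1
Op 7: best P0=- P1=NH0
Op 8: best P0=NH0 P1=NH0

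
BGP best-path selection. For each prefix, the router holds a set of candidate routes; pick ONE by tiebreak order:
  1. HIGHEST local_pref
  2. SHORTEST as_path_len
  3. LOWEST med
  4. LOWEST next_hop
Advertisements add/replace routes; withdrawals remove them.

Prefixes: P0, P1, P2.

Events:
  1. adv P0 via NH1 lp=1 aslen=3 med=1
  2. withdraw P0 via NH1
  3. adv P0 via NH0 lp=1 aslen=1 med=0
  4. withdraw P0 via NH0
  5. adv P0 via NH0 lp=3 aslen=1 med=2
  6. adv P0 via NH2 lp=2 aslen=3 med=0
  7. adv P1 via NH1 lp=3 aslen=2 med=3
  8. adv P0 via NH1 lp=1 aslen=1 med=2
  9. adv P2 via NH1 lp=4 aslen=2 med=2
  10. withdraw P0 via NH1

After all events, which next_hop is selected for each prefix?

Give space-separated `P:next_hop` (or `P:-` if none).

Op 1: best P0=NH1 P1=- P2=-
Op 2: best P0=- P1=- P2=-
Op 3: best P0=NH0 P1=- P2=-
Op 4: best P0=- P1=- P2=-
Op 5: best P0=NH0 P1=- P2=-
Op 6: best P0=NH0 P1=- P2=-
Op 7: best P0=NH0 P1=NH1 P2=-
Op 8: best P0=NH0 P1=NH1 P2=-
Op 9: best P0=NH0 P1=NH1 P2=NH1
Op 10: best P0=NH0 P1=NH1 P2=NH1

Answer: P0:NH0 P1:NH1 P2:NH1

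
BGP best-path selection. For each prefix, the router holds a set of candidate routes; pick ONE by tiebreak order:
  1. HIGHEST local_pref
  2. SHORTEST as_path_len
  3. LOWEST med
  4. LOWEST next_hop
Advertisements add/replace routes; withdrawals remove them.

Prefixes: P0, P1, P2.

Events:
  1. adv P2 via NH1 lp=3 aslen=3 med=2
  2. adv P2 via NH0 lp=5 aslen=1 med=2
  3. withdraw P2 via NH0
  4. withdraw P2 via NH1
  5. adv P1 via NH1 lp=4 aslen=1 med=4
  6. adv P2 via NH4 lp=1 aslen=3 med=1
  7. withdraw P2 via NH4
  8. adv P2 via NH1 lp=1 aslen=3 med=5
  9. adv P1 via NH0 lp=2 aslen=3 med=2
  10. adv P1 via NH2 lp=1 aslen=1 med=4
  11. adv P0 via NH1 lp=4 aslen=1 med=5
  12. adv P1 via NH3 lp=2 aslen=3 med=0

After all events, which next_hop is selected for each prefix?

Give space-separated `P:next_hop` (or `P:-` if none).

Op 1: best P0=- P1=- P2=NH1
Op 2: best P0=- P1=- P2=NH0
Op 3: best P0=- P1=- P2=NH1
Op 4: best P0=- P1=- P2=-
Op 5: best P0=- P1=NH1 P2=-
Op 6: best P0=- P1=NH1 P2=NH4
Op 7: best P0=- P1=NH1 P2=-
Op 8: best P0=- P1=NH1 P2=NH1
Op 9: best P0=- P1=NH1 P2=NH1
Op 10: best P0=- P1=NH1 P2=NH1
Op 11: best P0=NH1 P1=NH1 P2=NH1
Op 12: best P0=NH1 P1=NH1 P2=NH1

Answer: P0:NH1 P1:NH1 P2:NH1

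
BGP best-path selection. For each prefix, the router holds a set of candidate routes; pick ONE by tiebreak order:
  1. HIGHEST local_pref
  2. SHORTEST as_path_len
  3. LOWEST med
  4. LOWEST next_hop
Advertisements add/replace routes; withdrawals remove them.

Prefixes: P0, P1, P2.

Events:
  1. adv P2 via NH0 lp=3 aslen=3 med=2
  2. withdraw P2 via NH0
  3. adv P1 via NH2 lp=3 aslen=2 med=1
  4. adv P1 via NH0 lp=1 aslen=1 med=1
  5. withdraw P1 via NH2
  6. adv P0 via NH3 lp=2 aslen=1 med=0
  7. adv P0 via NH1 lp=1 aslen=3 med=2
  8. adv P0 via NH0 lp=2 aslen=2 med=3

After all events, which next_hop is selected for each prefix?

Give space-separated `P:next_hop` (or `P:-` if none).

Answer: P0:NH3 P1:NH0 P2:-

Derivation:
Op 1: best P0=- P1=- P2=NH0
Op 2: best P0=- P1=- P2=-
Op 3: best P0=- P1=NH2 P2=-
Op 4: best P0=- P1=NH2 P2=-
Op 5: best P0=- P1=NH0 P2=-
Op 6: best P0=NH3 P1=NH0 P2=-
Op 7: best P0=NH3 P1=NH0 P2=-
Op 8: best P0=NH3 P1=NH0 P2=-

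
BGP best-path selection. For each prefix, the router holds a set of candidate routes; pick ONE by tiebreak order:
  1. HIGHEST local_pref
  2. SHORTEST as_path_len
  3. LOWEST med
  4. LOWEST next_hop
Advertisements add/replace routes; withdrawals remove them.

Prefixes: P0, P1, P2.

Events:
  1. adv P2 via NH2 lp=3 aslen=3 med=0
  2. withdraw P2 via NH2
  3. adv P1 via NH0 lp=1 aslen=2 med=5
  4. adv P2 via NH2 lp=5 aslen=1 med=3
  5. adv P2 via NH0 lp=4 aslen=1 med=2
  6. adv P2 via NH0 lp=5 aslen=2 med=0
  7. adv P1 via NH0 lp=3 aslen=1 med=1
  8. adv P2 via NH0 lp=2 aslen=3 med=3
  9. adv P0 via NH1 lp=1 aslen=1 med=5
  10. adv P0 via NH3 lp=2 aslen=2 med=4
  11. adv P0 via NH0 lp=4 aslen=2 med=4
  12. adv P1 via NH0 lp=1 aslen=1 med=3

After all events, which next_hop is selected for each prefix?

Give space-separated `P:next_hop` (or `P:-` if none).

Answer: P0:NH0 P1:NH0 P2:NH2

Derivation:
Op 1: best P0=- P1=- P2=NH2
Op 2: best P0=- P1=- P2=-
Op 3: best P0=- P1=NH0 P2=-
Op 4: best P0=- P1=NH0 P2=NH2
Op 5: best P0=- P1=NH0 P2=NH2
Op 6: best P0=- P1=NH0 P2=NH2
Op 7: best P0=- P1=NH0 P2=NH2
Op 8: best P0=- P1=NH0 P2=NH2
Op 9: best P0=NH1 P1=NH0 P2=NH2
Op 10: best P0=NH3 P1=NH0 P2=NH2
Op 11: best P0=NH0 P1=NH0 P2=NH2
Op 12: best P0=NH0 P1=NH0 P2=NH2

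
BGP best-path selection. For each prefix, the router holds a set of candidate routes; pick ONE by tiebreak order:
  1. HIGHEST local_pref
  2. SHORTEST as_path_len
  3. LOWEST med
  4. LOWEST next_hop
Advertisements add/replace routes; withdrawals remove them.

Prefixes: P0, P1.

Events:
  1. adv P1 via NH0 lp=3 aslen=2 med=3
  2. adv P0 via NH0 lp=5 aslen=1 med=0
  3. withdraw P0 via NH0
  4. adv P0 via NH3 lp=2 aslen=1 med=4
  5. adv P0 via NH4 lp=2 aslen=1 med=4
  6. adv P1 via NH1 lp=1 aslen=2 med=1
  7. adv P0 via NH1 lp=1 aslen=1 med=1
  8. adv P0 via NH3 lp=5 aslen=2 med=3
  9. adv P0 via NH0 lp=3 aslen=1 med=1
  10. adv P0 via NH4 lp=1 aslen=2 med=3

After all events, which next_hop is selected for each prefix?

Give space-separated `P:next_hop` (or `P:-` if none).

Answer: P0:NH3 P1:NH0

Derivation:
Op 1: best P0=- P1=NH0
Op 2: best P0=NH0 P1=NH0
Op 3: best P0=- P1=NH0
Op 4: best P0=NH3 P1=NH0
Op 5: best P0=NH3 P1=NH0
Op 6: best P0=NH3 P1=NH0
Op 7: best P0=NH3 P1=NH0
Op 8: best P0=NH3 P1=NH0
Op 9: best P0=NH3 P1=NH0
Op 10: best P0=NH3 P1=NH0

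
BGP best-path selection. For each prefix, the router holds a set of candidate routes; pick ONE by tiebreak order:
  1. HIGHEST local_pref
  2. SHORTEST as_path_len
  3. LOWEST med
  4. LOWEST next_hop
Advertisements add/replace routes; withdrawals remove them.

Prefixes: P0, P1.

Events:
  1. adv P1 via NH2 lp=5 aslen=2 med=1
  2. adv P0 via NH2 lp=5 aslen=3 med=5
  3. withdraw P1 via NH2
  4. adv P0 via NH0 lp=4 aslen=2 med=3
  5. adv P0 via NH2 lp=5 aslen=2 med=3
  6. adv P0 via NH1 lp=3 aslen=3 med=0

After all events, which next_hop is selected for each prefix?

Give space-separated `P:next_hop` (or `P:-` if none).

Op 1: best P0=- P1=NH2
Op 2: best P0=NH2 P1=NH2
Op 3: best P0=NH2 P1=-
Op 4: best P0=NH2 P1=-
Op 5: best P0=NH2 P1=-
Op 6: best P0=NH2 P1=-

Answer: P0:NH2 P1:-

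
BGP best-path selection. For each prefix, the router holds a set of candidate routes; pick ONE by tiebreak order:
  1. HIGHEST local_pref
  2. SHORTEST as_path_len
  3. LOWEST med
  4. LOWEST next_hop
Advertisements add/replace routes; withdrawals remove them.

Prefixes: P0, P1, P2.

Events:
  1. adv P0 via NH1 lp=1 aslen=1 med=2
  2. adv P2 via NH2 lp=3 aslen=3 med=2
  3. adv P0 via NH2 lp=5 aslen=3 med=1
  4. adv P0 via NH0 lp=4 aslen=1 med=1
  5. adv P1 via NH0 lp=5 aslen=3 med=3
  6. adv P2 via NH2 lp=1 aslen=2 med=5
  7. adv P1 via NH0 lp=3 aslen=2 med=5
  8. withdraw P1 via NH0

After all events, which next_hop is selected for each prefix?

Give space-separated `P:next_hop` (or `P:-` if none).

Answer: P0:NH2 P1:- P2:NH2

Derivation:
Op 1: best P0=NH1 P1=- P2=-
Op 2: best P0=NH1 P1=- P2=NH2
Op 3: best P0=NH2 P1=- P2=NH2
Op 4: best P0=NH2 P1=- P2=NH2
Op 5: best P0=NH2 P1=NH0 P2=NH2
Op 6: best P0=NH2 P1=NH0 P2=NH2
Op 7: best P0=NH2 P1=NH0 P2=NH2
Op 8: best P0=NH2 P1=- P2=NH2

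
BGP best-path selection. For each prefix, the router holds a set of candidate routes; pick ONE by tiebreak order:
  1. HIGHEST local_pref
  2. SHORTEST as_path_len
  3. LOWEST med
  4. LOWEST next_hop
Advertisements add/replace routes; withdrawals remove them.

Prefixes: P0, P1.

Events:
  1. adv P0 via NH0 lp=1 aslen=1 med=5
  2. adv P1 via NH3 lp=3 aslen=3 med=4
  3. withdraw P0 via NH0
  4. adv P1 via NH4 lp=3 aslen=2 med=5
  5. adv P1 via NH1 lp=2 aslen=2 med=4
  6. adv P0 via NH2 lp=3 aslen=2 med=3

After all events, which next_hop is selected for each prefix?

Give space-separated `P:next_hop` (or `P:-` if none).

Op 1: best P0=NH0 P1=-
Op 2: best P0=NH0 P1=NH3
Op 3: best P0=- P1=NH3
Op 4: best P0=- P1=NH4
Op 5: best P0=- P1=NH4
Op 6: best P0=NH2 P1=NH4

Answer: P0:NH2 P1:NH4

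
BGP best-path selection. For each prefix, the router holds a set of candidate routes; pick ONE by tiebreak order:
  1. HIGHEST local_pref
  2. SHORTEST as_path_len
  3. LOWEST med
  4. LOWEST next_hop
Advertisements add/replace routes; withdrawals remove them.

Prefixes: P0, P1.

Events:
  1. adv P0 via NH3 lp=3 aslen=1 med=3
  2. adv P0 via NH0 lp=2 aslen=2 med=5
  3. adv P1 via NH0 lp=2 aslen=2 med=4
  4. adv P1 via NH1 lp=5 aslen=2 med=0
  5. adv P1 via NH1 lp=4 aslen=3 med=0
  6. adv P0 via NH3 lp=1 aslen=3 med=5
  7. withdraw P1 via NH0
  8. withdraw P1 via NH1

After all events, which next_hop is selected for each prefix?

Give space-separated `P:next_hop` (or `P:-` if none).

Op 1: best P0=NH3 P1=-
Op 2: best P0=NH3 P1=-
Op 3: best P0=NH3 P1=NH0
Op 4: best P0=NH3 P1=NH1
Op 5: best P0=NH3 P1=NH1
Op 6: best P0=NH0 P1=NH1
Op 7: best P0=NH0 P1=NH1
Op 8: best P0=NH0 P1=-

Answer: P0:NH0 P1:-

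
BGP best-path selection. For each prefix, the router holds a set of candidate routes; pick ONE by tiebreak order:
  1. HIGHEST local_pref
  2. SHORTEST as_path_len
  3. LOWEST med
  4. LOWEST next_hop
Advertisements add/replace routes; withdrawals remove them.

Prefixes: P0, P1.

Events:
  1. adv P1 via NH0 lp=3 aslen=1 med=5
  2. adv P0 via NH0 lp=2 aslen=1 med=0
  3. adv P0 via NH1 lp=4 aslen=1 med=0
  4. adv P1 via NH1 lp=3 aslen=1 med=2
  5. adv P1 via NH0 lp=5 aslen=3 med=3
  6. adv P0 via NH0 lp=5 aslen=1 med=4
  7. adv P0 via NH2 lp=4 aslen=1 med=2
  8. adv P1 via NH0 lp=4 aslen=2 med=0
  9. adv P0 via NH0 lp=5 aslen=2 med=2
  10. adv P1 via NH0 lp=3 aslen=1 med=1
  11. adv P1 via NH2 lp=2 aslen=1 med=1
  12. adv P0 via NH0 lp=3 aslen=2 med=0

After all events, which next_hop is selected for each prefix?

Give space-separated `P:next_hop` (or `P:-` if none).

Op 1: best P0=- P1=NH0
Op 2: best P0=NH0 P1=NH0
Op 3: best P0=NH1 P1=NH0
Op 4: best P0=NH1 P1=NH1
Op 5: best P0=NH1 P1=NH0
Op 6: best P0=NH0 P1=NH0
Op 7: best P0=NH0 P1=NH0
Op 8: best P0=NH0 P1=NH0
Op 9: best P0=NH0 P1=NH0
Op 10: best P0=NH0 P1=NH0
Op 11: best P0=NH0 P1=NH0
Op 12: best P0=NH1 P1=NH0

Answer: P0:NH1 P1:NH0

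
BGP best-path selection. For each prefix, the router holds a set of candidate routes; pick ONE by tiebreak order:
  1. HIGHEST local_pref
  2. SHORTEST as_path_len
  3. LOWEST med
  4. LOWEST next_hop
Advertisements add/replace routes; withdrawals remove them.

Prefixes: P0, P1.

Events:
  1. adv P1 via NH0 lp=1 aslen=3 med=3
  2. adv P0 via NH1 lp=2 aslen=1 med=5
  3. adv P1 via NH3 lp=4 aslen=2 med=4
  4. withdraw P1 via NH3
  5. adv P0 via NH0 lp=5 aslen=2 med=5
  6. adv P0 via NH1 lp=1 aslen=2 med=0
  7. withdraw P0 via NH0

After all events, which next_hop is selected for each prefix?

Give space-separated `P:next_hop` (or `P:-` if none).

Answer: P0:NH1 P1:NH0

Derivation:
Op 1: best P0=- P1=NH0
Op 2: best P0=NH1 P1=NH0
Op 3: best P0=NH1 P1=NH3
Op 4: best P0=NH1 P1=NH0
Op 5: best P0=NH0 P1=NH0
Op 6: best P0=NH0 P1=NH0
Op 7: best P0=NH1 P1=NH0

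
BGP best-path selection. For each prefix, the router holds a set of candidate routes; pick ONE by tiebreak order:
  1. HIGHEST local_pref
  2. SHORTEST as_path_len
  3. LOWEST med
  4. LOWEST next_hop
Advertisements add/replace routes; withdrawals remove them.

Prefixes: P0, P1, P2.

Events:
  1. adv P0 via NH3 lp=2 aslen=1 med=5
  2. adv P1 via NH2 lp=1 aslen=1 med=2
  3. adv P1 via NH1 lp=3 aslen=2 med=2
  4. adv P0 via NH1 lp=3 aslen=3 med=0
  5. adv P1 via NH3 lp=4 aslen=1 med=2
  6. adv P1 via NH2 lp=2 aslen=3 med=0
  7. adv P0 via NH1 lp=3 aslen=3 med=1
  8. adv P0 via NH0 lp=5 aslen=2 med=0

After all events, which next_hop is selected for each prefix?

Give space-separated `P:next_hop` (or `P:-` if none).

Answer: P0:NH0 P1:NH3 P2:-

Derivation:
Op 1: best P0=NH3 P1=- P2=-
Op 2: best P0=NH3 P1=NH2 P2=-
Op 3: best P0=NH3 P1=NH1 P2=-
Op 4: best P0=NH1 P1=NH1 P2=-
Op 5: best P0=NH1 P1=NH3 P2=-
Op 6: best P0=NH1 P1=NH3 P2=-
Op 7: best P0=NH1 P1=NH3 P2=-
Op 8: best P0=NH0 P1=NH3 P2=-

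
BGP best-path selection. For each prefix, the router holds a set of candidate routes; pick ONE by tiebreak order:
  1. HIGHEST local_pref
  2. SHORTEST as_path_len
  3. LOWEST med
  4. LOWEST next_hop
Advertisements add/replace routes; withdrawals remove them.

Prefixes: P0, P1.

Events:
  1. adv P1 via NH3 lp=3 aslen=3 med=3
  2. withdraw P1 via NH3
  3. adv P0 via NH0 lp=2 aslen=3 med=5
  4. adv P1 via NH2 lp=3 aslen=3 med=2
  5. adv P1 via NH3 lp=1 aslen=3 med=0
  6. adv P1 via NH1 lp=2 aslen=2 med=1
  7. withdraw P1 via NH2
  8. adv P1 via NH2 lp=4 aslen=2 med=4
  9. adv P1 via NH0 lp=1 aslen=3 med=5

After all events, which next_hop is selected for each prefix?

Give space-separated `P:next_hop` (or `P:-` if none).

Answer: P0:NH0 P1:NH2

Derivation:
Op 1: best P0=- P1=NH3
Op 2: best P0=- P1=-
Op 3: best P0=NH0 P1=-
Op 4: best P0=NH0 P1=NH2
Op 5: best P0=NH0 P1=NH2
Op 6: best P0=NH0 P1=NH2
Op 7: best P0=NH0 P1=NH1
Op 8: best P0=NH0 P1=NH2
Op 9: best P0=NH0 P1=NH2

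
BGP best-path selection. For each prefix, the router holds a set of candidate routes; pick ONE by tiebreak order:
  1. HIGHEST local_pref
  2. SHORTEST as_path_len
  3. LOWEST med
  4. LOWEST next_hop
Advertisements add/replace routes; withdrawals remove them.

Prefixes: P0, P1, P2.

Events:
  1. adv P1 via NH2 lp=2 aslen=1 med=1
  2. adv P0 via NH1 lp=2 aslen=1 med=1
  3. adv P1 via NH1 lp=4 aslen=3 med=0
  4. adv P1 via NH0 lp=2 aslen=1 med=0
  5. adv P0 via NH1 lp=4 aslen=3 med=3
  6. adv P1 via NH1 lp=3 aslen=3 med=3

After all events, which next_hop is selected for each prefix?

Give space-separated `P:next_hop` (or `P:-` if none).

Op 1: best P0=- P1=NH2 P2=-
Op 2: best P0=NH1 P1=NH2 P2=-
Op 3: best P0=NH1 P1=NH1 P2=-
Op 4: best P0=NH1 P1=NH1 P2=-
Op 5: best P0=NH1 P1=NH1 P2=-
Op 6: best P0=NH1 P1=NH1 P2=-

Answer: P0:NH1 P1:NH1 P2:-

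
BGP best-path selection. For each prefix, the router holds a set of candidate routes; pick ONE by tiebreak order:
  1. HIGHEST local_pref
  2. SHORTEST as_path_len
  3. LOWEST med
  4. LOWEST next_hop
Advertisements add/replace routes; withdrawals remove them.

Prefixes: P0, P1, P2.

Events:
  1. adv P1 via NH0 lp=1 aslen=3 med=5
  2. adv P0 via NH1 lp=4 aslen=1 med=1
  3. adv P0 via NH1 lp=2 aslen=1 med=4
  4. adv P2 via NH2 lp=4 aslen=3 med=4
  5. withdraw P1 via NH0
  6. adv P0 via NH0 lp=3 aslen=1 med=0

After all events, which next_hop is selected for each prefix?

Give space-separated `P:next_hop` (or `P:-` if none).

Answer: P0:NH0 P1:- P2:NH2

Derivation:
Op 1: best P0=- P1=NH0 P2=-
Op 2: best P0=NH1 P1=NH0 P2=-
Op 3: best P0=NH1 P1=NH0 P2=-
Op 4: best P0=NH1 P1=NH0 P2=NH2
Op 5: best P0=NH1 P1=- P2=NH2
Op 6: best P0=NH0 P1=- P2=NH2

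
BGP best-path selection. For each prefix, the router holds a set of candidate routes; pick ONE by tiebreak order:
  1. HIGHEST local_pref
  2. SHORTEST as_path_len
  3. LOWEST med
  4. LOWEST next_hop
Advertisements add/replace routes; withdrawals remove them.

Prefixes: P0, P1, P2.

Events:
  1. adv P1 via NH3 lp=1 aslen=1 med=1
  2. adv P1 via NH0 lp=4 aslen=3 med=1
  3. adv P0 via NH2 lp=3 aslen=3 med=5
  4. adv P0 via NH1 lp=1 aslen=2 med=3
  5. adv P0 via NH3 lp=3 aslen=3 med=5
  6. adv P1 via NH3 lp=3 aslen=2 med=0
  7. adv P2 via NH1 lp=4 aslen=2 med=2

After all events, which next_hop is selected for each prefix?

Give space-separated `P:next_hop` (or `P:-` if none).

Op 1: best P0=- P1=NH3 P2=-
Op 2: best P0=- P1=NH0 P2=-
Op 3: best P0=NH2 P1=NH0 P2=-
Op 4: best P0=NH2 P1=NH0 P2=-
Op 5: best P0=NH2 P1=NH0 P2=-
Op 6: best P0=NH2 P1=NH0 P2=-
Op 7: best P0=NH2 P1=NH0 P2=NH1

Answer: P0:NH2 P1:NH0 P2:NH1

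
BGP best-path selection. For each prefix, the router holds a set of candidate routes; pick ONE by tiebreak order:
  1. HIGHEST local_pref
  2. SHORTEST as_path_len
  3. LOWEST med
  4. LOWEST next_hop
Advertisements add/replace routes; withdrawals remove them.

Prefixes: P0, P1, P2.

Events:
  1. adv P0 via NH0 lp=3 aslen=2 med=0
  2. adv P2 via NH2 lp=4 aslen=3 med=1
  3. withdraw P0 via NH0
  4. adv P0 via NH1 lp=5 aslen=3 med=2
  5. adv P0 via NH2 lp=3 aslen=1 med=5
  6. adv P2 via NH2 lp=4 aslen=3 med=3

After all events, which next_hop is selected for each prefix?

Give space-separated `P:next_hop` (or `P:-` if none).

Op 1: best P0=NH0 P1=- P2=-
Op 2: best P0=NH0 P1=- P2=NH2
Op 3: best P0=- P1=- P2=NH2
Op 4: best P0=NH1 P1=- P2=NH2
Op 5: best P0=NH1 P1=- P2=NH2
Op 6: best P0=NH1 P1=- P2=NH2

Answer: P0:NH1 P1:- P2:NH2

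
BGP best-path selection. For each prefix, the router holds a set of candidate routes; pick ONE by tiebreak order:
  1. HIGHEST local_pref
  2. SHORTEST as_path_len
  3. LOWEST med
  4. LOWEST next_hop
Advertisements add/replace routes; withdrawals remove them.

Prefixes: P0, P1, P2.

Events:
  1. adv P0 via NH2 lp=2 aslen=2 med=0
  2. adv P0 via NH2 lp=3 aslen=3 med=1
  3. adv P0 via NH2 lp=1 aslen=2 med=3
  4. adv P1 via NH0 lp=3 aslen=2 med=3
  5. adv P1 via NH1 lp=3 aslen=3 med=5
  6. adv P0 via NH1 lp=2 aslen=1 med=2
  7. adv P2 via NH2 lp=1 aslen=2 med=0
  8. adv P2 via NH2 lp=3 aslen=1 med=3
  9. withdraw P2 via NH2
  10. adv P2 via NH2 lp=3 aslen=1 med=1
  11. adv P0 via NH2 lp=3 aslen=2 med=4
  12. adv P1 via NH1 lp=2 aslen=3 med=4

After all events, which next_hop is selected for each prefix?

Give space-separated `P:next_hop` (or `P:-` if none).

Op 1: best P0=NH2 P1=- P2=-
Op 2: best P0=NH2 P1=- P2=-
Op 3: best P0=NH2 P1=- P2=-
Op 4: best P0=NH2 P1=NH0 P2=-
Op 5: best P0=NH2 P1=NH0 P2=-
Op 6: best P0=NH1 P1=NH0 P2=-
Op 7: best P0=NH1 P1=NH0 P2=NH2
Op 8: best P0=NH1 P1=NH0 P2=NH2
Op 9: best P0=NH1 P1=NH0 P2=-
Op 10: best P0=NH1 P1=NH0 P2=NH2
Op 11: best P0=NH2 P1=NH0 P2=NH2
Op 12: best P0=NH2 P1=NH0 P2=NH2

Answer: P0:NH2 P1:NH0 P2:NH2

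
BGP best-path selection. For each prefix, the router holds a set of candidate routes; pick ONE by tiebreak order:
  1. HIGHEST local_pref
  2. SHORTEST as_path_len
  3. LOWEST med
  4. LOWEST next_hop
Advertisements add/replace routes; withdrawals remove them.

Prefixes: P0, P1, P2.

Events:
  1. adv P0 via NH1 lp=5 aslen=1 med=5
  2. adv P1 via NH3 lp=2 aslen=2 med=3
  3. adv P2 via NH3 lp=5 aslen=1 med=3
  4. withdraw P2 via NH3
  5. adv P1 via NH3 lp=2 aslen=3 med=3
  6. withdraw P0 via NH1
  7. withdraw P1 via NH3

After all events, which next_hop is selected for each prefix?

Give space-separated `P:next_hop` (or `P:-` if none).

Answer: P0:- P1:- P2:-

Derivation:
Op 1: best P0=NH1 P1=- P2=-
Op 2: best P0=NH1 P1=NH3 P2=-
Op 3: best P0=NH1 P1=NH3 P2=NH3
Op 4: best P0=NH1 P1=NH3 P2=-
Op 5: best P0=NH1 P1=NH3 P2=-
Op 6: best P0=- P1=NH3 P2=-
Op 7: best P0=- P1=- P2=-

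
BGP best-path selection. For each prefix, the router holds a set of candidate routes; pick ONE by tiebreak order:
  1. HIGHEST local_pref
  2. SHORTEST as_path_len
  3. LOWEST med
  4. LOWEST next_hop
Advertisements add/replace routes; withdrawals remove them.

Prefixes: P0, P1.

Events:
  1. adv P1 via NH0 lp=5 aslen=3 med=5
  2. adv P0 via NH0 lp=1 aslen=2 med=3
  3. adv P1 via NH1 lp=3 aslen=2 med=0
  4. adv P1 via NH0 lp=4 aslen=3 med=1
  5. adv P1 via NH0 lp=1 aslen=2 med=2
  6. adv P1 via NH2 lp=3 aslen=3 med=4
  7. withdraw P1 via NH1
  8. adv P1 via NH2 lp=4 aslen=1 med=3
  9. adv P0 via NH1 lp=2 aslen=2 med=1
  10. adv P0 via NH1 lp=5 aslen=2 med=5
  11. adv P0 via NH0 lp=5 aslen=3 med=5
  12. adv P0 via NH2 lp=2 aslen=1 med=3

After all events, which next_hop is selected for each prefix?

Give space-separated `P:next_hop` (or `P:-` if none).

Op 1: best P0=- P1=NH0
Op 2: best P0=NH0 P1=NH0
Op 3: best P0=NH0 P1=NH0
Op 4: best P0=NH0 P1=NH0
Op 5: best P0=NH0 P1=NH1
Op 6: best P0=NH0 P1=NH1
Op 7: best P0=NH0 P1=NH2
Op 8: best P0=NH0 P1=NH2
Op 9: best P0=NH1 P1=NH2
Op 10: best P0=NH1 P1=NH2
Op 11: best P0=NH1 P1=NH2
Op 12: best P0=NH1 P1=NH2

Answer: P0:NH1 P1:NH2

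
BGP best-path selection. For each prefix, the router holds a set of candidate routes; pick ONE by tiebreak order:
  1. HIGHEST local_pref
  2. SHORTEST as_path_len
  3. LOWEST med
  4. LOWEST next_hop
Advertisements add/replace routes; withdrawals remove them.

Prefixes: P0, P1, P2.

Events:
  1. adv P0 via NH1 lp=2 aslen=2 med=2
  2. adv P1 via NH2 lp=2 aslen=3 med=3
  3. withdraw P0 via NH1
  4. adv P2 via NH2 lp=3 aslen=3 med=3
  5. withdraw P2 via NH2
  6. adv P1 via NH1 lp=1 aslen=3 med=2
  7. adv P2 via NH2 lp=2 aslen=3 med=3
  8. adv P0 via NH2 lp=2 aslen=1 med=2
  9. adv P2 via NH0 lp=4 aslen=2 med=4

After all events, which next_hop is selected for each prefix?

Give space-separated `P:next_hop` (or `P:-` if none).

Answer: P0:NH2 P1:NH2 P2:NH0

Derivation:
Op 1: best P0=NH1 P1=- P2=-
Op 2: best P0=NH1 P1=NH2 P2=-
Op 3: best P0=- P1=NH2 P2=-
Op 4: best P0=- P1=NH2 P2=NH2
Op 5: best P0=- P1=NH2 P2=-
Op 6: best P0=- P1=NH2 P2=-
Op 7: best P0=- P1=NH2 P2=NH2
Op 8: best P0=NH2 P1=NH2 P2=NH2
Op 9: best P0=NH2 P1=NH2 P2=NH0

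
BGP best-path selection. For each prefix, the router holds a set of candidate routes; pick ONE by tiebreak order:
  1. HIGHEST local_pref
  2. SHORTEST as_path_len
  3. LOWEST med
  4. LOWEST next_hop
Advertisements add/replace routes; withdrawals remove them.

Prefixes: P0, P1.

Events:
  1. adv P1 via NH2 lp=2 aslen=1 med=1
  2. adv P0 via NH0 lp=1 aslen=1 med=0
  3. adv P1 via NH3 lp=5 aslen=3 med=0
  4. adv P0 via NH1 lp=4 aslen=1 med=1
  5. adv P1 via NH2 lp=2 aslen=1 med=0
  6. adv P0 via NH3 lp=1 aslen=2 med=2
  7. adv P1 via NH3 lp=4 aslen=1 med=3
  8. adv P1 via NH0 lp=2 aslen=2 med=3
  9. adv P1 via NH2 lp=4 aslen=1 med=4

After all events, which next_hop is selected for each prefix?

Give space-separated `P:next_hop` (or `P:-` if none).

Answer: P0:NH1 P1:NH3

Derivation:
Op 1: best P0=- P1=NH2
Op 2: best P0=NH0 P1=NH2
Op 3: best P0=NH0 P1=NH3
Op 4: best P0=NH1 P1=NH3
Op 5: best P0=NH1 P1=NH3
Op 6: best P0=NH1 P1=NH3
Op 7: best P0=NH1 P1=NH3
Op 8: best P0=NH1 P1=NH3
Op 9: best P0=NH1 P1=NH3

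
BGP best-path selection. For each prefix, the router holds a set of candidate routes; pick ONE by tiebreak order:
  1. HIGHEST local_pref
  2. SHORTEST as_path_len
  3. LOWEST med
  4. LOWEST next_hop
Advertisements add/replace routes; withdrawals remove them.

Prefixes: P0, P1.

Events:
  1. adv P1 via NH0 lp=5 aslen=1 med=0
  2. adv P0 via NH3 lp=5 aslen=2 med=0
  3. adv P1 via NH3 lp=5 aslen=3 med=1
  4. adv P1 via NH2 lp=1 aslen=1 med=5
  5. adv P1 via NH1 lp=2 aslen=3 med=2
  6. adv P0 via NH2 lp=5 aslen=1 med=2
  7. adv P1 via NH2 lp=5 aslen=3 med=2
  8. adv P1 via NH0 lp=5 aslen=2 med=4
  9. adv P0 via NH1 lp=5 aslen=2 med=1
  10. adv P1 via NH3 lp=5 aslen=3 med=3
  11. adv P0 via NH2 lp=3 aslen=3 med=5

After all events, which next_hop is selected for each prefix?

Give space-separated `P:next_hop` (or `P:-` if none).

Op 1: best P0=- P1=NH0
Op 2: best P0=NH3 P1=NH0
Op 3: best P0=NH3 P1=NH0
Op 4: best P0=NH3 P1=NH0
Op 5: best P0=NH3 P1=NH0
Op 6: best P0=NH2 P1=NH0
Op 7: best P0=NH2 P1=NH0
Op 8: best P0=NH2 P1=NH0
Op 9: best P0=NH2 P1=NH0
Op 10: best P0=NH2 P1=NH0
Op 11: best P0=NH3 P1=NH0

Answer: P0:NH3 P1:NH0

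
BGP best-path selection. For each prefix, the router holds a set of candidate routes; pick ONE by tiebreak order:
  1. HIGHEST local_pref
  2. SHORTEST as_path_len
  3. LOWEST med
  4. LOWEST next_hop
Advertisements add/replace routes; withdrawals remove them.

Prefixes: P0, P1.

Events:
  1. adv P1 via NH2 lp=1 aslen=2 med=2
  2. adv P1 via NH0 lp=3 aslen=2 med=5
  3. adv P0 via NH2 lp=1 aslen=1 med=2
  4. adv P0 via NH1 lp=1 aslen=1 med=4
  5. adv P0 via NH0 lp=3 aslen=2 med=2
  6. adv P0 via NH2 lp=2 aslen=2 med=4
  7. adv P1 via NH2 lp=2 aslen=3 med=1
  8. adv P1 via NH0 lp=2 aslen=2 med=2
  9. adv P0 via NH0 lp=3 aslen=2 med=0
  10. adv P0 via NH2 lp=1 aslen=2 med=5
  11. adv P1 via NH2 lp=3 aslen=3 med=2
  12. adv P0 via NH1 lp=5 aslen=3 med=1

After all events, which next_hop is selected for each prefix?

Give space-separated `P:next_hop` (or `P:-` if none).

Op 1: best P0=- P1=NH2
Op 2: best P0=- P1=NH0
Op 3: best P0=NH2 P1=NH0
Op 4: best P0=NH2 P1=NH0
Op 5: best P0=NH0 P1=NH0
Op 6: best P0=NH0 P1=NH0
Op 7: best P0=NH0 P1=NH0
Op 8: best P0=NH0 P1=NH0
Op 9: best P0=NH0 P1=NH0
Op 10: best P0=NH0 P1=NH0
Op 11: best P0=NH0 P1=NH2
Op 12: best P0=NH1 P1=NH2

Answer: P0:NH1 P1:NH2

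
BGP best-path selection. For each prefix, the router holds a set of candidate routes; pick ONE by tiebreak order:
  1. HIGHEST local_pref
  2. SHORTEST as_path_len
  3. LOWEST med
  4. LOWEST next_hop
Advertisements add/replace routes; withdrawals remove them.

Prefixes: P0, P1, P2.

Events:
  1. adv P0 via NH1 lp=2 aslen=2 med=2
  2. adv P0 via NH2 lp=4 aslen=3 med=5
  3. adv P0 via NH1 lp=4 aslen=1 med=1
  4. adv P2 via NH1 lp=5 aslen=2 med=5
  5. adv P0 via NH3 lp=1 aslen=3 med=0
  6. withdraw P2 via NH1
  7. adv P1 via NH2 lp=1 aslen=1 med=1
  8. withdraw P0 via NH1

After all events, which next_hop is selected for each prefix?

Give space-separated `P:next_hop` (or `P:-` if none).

Op 1: best P0=NH1 P1=- P2=-
Op 2: best P0=NH2 P1=- P2=-
Op 3: best P0=NH1 P1=- P2=-
Op 4: best P0=NH1 P1=- P2=NH1
Op 5: best P0=NH1 P1=- P2=NH1
Op 6: best P0=NH1 P1=- P2=-
Op 7: best P0=NH1 P1=NH2 P2=-
Op 8: best P0=NH2 P1=NH2 P2=-

Answer: P0:NH2 P1:NH2 P2:-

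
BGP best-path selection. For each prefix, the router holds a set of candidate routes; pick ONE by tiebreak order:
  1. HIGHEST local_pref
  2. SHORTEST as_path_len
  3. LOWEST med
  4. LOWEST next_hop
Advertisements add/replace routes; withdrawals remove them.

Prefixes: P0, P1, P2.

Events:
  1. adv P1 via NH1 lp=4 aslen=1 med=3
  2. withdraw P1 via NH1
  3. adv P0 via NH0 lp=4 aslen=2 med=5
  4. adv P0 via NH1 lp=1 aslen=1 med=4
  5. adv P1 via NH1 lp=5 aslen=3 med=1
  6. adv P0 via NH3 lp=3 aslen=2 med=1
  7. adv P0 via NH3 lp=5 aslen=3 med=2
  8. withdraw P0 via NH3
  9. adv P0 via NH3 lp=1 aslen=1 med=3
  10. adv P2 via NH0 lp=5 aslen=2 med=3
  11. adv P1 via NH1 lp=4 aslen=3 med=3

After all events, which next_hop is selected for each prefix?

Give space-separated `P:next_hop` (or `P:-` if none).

Answer: P0:NH0 P1:NH1 P2:NH0

Derivation:
Op 1: best P0=- P1=NH1 P2=-
Op 2: best P0=- P1=- P2=-
Op 3: best P0=NH0 P1=- P2=-
Op 4: best P0=NH0 P1=- P2=-
Op 5: best P0=NH0 P1=NH1 P2=-
Op 6: best P0=NH0 P1=NH1 P2=-
Op 7: best P0=NH3 P1=NH1 P2=-
Op 8: best P0=NH0 P1=NH1 P2=-
Op 9: best P0=NH0 P1=NH1 P2=-
Op 10: best P0=NH0 P1=NH1 P2=NH0
Op 11: best P0=NH0 P1=NH1 P2=NH0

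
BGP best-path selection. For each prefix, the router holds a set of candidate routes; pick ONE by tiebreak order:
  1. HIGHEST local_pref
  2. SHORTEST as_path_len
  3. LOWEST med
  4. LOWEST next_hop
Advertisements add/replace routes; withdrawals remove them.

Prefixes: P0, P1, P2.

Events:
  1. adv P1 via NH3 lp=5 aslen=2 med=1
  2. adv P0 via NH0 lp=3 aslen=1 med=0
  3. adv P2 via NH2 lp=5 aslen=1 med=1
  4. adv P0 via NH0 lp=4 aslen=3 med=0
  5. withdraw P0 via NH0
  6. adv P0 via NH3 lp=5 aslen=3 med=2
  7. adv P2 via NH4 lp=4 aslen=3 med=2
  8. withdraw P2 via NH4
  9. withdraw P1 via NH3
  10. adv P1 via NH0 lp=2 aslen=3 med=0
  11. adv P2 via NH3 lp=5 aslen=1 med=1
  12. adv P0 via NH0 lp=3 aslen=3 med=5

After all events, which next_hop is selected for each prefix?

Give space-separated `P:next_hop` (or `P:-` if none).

Answer: P0:NH3 P1:NH0 P2:NH2

Derivation:
Op 1: best P0=- P1=NH3 P2=-
Op 2: best P0=NH0 P1=NH3 P2=-
Op 3: best P0=NH0 P1=NH3 P2=NH2
Op 4: best P0=NH0 P1=NH3 P2=NH2
Op 5: best P0=- P1=NH3 P2=NH2
Op 6: best P0=NH3 P1=NH3 P2=NH2
Op 7: best P0=NH3 P1=NH3 P2=NH2
Op 8: best P0=NH3 P1=NH3 P2=NH2
Op 9: best P0=NH3 P1=- P2=NH2
Op 10: best P0=NH3 P1=NH0 P2=NH2
Op 11: best P0=NH3 P1=NH0 P2=NH2
Op 12: best P0=NH3 P1=NH0 P2=NH2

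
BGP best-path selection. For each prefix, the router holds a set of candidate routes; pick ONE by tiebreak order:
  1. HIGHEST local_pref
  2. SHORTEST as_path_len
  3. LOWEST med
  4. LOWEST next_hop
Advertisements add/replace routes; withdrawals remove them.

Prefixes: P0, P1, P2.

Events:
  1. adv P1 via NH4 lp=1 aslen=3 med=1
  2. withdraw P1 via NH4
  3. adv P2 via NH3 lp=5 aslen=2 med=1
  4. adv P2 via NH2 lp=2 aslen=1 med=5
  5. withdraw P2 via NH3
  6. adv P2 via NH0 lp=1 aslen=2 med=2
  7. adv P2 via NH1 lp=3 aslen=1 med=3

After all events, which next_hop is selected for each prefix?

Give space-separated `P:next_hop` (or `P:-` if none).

Op 1: best P0=- P1=NH4 P2=-
Op 2: best P0=- P1=- P2=-
Op 3: best P0=- P1=- P2=NH3
Op 4: best P0=- P1=- P2=NH3
Op 5: best P0=- P1=- P2=NH2
Op 6: best P0=- P1=- P2=NH2
Op 7: best P0=- P1=- P2=NH1

Answer: P0:- P1:- P2:NH1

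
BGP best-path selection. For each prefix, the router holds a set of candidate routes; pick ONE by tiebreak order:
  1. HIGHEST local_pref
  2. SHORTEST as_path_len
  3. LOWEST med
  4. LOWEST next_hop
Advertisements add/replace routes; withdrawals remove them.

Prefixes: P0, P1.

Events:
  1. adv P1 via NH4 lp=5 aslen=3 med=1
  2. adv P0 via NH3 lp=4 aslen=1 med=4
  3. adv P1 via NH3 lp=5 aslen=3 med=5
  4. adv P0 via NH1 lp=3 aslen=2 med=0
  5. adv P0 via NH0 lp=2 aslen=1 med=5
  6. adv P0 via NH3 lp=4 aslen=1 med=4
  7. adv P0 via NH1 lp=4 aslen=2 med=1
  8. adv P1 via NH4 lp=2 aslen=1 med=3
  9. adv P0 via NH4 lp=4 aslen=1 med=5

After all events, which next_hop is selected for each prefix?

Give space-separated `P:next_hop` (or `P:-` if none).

Op 1: best P0=- P1=NH4
Op 2: best P0=NH3 P1=NH4
Op 3: best P0=NH3 P1=NH4
Op 4: best P0=NH3 P1=NH4
Op 5: best P0=NH3 P1=NH4
Op 6: best P0=NH3 P1=NH4
Op 7: best P0=NH3 P1=NH4
Op 8: best P0=NH3 P1=NH3
Op 9: best P0=NH3 P1=NH3

Answer: P0:NH3 P1:NH3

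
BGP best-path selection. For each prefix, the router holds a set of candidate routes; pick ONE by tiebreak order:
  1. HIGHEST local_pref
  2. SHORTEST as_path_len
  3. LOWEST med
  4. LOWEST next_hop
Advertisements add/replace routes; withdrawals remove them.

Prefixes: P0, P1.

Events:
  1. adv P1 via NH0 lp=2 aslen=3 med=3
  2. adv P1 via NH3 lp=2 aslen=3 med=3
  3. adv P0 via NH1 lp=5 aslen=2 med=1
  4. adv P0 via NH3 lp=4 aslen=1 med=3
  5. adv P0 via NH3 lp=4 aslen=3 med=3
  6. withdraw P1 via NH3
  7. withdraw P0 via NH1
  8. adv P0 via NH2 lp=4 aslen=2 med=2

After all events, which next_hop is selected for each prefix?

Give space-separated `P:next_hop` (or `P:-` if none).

Op 1: best P0=- P1=NH0
Op 2: best P0=- P1=NH0
Op 3: best P0=NH1 P1=NH0
Op 4: best P0=NH1 P1=NH0
Op 5: best P0=NH1 P1=NH0
Op 6: best P0=NH1 P1=NH0
Op 7: best P0=NH3 P1=NH0
Op 8: best P0=NH2 P1=NH0

Answer: P0:NH2 P1:NH0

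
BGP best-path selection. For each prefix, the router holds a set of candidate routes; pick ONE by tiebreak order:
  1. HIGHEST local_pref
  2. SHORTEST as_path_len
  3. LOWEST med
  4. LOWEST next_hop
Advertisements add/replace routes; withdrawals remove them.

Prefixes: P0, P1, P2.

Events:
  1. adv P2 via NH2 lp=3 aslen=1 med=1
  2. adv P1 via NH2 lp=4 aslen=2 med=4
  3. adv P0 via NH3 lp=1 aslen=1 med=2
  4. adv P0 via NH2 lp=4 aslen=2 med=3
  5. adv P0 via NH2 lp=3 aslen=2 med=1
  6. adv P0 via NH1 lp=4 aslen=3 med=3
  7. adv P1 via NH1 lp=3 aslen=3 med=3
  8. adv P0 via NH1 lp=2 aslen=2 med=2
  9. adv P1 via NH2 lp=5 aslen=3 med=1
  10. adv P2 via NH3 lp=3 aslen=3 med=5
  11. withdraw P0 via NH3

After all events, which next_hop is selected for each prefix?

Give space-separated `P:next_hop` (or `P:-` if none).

Op 1: best P0=- P1=- P2=NH2
Op 2: best P0=- P1=NH2 P2=NH2
Op 3: best P0=NH3 P1=NH2 P2=NH2
Op 4: best P0=NH2 P1=NH2 P2=NH2
Op 5: best P0=NH2 P1=NH2 P2=NH2
Op 6: best P0=NH1 P1=NH2 P2=NH2
Op 7: best P0=NH1 P1=NH2 P2=NH2
Op 8: best P0=NH2 P1=NH2 P2=NH2
Op 9: best P0=NH2 P1=NH2 P2=NH2
Op 10: best P0=NH2 P1=NH2 P2=NH2
Op 11: best P0=NH2 P1=NH2 P2=NH2

Answer: P0:NH2 P1:NH2 P2:NH2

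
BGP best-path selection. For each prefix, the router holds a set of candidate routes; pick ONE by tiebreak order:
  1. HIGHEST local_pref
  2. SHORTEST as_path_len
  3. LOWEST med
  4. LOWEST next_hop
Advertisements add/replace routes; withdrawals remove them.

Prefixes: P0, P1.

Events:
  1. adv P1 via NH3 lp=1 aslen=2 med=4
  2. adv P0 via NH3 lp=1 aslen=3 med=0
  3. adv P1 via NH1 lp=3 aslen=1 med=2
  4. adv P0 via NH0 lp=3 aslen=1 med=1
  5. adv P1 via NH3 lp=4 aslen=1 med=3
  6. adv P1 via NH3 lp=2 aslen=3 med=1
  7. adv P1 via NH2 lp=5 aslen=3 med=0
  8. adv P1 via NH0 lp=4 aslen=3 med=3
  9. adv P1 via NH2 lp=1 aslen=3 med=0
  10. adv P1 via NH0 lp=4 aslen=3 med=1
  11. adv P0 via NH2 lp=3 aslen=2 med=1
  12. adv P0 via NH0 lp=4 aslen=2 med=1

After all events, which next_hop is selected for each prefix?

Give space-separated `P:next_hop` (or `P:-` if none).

Op 1: best P0=- P1=NH3
Op 2: best P0=NH3 P1=NH3
Op 3: best P0=NH3 P1=NH1
Op 4: best P0=NH0 P1=NH1
Op 5: best P0=NH0 P1=NH3
Op 6: best P0=NH0 P1=NH1
Op 7: best P0=NH0 P1=NH2
Op 8: best P0=NH0 P1=NH2
Op 9: best P0=NH0 P1=NH0
Op 10: best P0=NH0 P1=NH0
Op 11: best P0=NH0 P1=NH0
Op 12: best P0=NH0 P1=NH0

Answer: P0:NH0 P1:NH0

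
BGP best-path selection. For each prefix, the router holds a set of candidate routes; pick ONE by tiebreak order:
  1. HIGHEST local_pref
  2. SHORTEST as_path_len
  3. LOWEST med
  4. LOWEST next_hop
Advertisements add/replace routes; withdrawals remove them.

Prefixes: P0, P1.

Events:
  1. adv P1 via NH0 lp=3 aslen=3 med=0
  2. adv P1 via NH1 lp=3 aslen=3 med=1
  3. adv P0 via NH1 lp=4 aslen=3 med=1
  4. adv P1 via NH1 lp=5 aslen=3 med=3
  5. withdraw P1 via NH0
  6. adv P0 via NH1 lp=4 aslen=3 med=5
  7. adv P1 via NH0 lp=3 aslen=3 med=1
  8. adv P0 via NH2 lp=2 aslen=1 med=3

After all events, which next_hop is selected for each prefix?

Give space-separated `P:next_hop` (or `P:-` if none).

Op 1: best P0=- P1=NH0
Op 2: best P0=- P1=NH0
Op 3: best P0=NH1 P1=NH0
Op 4: best P0=NH1 P1=NH1
Op 5: best P0=NH1 P1=NH1
Op 6: best P0=NH1 P1=NH1
Op 7: best P0=NH1 P1=NH1
Op 8: best P0=NH1 P1=NH1

Answer: P0:NH1 P1:NH1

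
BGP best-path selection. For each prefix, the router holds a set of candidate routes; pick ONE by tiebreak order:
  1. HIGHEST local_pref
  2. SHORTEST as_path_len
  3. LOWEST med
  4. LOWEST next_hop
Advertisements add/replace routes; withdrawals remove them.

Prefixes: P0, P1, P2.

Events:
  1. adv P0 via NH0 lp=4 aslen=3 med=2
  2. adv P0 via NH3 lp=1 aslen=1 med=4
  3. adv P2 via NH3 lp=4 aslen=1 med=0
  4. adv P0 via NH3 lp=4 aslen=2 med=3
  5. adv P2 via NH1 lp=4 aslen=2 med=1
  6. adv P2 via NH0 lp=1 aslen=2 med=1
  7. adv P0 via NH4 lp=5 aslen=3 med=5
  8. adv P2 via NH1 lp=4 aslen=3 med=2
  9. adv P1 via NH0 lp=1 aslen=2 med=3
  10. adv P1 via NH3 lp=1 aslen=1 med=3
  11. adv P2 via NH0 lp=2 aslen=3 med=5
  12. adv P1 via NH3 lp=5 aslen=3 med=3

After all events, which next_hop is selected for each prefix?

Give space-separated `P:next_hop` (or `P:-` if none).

Op 1: best P0=NH0 P1=- P2=-
Op 2: best P0=NH0 P1=- P2=-
Op 3: best P0=NH0 P1=- P2=NH3
Op 4: best P0=NH3 P1=- P2=NH3
Op 5: best P0=NH3 P1=- P2=NH3
Op 6: best P0=NH3 P1=- P2=NH3
Op 7: best P0=NH4 P1=- P2=NH3
Op 8: best P0=NH4 P1=- P2=NH3
Op 9: best P0=NH4 P1=NH0 P2=NH3
Op 10: best P0=NH4 P1=NH3 P2=NH3
Op 11: best P0=NH4 P1=NH3 P2=NH3
Op 12: best P0=NH4 P1=NH3 P2=NH3

Answer: P0:NH4 P1:NH3 P2:NH3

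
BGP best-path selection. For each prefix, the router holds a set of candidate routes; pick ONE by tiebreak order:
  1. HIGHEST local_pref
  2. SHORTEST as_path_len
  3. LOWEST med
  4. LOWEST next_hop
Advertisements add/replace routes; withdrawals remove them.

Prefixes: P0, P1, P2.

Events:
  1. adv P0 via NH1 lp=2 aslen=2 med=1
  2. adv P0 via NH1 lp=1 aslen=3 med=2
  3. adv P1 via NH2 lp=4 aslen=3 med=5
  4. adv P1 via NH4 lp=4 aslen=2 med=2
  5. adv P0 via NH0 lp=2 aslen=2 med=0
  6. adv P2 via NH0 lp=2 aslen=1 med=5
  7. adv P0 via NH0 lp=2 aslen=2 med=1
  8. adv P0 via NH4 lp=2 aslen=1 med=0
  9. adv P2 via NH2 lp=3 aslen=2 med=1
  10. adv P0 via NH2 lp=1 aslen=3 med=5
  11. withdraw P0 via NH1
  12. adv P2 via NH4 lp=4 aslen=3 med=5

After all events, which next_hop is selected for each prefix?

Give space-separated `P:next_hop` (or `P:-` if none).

Op 1: best P0=NH1 P1=- P2=-
Op 2: best P0=NH1 P1=- P2=-
Op 3: best P0=NH1 P1=NH2 P2=-
Op 4: best P0=NH1 P1=NH4 P2=-
Op 5: best P0=NH0 P1=NH4 P2=-
Op 6: best P0=NH0 P1=NH4 P2=NH0
Op 7: best P0=NH0 P1=NH4 P2=NH0
Op 8: best P0=NH4 P1=NH4 P2=NH0
Op 9: best P0=NH4 P1=NH4 P2=NH2
Op 10: best P0=NH4 P1=NH4 P2=NH2
Op 11: best P0=NH4 P1=NH4 P2=NH2
Op 12: best P0=NH4 P1=NH4 P2=NH4

Answer: P0:NH4 P1:NH4 P2:NH4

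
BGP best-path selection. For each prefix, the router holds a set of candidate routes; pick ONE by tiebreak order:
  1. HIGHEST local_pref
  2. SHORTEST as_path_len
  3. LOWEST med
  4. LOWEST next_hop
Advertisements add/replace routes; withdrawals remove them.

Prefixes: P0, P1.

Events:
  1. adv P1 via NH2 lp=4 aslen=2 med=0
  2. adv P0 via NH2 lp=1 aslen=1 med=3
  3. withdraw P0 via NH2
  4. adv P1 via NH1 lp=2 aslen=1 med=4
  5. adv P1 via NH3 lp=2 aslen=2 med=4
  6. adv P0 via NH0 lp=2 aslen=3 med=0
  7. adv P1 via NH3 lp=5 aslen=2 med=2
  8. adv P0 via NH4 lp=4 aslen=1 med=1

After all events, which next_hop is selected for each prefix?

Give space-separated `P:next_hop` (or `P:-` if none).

Answer: P0:NH4 P1:NH3

Derivation:
Op 1: best P0=- P1=NH2
Op 2: best P0=NH2 P1=NH2
Op 3: best P0=- P1=NH2
Op 4: best P0=- P1=NH2
Op 5: best P0=- P1=NH2
Op 6: best P0=NH0 P1=NH2
Op 7: best P0=NH0 P1=NH3
Op 8: best P0=NH4 P1=NH3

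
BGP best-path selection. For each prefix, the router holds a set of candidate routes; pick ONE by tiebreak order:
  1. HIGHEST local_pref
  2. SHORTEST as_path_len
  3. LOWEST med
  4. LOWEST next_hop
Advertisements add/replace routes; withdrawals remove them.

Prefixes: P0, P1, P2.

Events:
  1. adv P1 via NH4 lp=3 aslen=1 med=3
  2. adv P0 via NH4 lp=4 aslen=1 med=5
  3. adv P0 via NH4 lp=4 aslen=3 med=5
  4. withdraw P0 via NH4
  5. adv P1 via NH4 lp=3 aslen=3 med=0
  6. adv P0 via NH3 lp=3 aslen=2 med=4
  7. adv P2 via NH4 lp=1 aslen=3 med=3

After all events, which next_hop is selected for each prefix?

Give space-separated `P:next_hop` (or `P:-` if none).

Op 1: best P0=- P1=NH4 P2=-
Op 2: best P0=NH4 P1=NH4 P2=-
Op 3: best P0=NH4 P1=NH4 P2=-
Op 4: best P0=- P1=NH4 P2=-
Op 5: best P0=- P1=NH4 P2=-
Op 6: best P0=NH3 P1=NH4 P2=-
Op 7: best P0=NH3 P1=NH4 P2=NH4

Answer: P0:NH3 P1:NH4 P2:NH4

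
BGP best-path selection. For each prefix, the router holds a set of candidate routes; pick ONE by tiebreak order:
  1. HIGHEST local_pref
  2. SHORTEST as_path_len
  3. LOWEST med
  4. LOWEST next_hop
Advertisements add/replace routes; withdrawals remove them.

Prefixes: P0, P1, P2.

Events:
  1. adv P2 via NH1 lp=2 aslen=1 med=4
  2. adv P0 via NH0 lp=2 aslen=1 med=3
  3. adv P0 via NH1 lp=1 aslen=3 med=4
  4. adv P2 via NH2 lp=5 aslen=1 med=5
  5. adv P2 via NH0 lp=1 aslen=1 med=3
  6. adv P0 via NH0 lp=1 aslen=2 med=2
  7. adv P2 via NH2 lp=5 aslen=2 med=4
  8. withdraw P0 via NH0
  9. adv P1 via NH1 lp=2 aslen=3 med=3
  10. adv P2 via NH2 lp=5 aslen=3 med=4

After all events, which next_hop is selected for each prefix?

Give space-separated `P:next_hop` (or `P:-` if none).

Answer: P0:NH1 P1:NH1 P2:NH2

Derivation:
Op 1: best P0=- P1=- P2=NH1
Op 2: best P0=NH0 P1=- P2=NH1
Op 3: best P0=NH0 P1=- P2=NH1
Op 4: best P0=NH0 P1=- P2=NH2
Op 5: best P0=NH0 P1=- P2=NH2
Op 6: best P0=NH0 P1=- P2=NH2
Op 7: best P0=NH0 P1=- P2=NH2
Op 8: best P0=NH1 P1=- P2=NH2
Op 9: best P0=NH1 P1=NH1 P2=NH2
Op 10: best P0=NH1 P1=NH1 P2=NH2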